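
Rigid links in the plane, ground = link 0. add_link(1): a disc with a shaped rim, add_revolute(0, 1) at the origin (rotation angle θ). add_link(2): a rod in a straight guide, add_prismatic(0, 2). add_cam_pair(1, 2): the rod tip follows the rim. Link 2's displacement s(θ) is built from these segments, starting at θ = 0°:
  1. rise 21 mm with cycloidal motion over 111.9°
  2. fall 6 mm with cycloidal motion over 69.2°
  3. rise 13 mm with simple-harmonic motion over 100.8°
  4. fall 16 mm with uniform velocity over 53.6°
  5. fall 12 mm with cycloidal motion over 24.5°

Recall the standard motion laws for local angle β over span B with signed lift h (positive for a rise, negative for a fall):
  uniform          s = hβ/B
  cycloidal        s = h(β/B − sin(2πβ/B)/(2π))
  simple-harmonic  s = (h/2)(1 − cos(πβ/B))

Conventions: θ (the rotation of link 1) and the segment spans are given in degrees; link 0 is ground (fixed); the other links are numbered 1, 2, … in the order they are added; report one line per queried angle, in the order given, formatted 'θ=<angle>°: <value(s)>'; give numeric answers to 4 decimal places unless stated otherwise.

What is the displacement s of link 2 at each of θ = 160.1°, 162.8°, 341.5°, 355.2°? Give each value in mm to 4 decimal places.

segment 1 (0° to 111.9°, cycloidal, h = 21) is passed completely: s = 0.0000 + (21) = 21.0000
θ = 160.1° falls in segment 2 (111.9° to 181.1°, cycloidal, h = -6): β = 160.1 − 111.9 = 48.2°, B = 69.2°; Δs = -6·(0.6965 − sin(2π·0.6965)/(2π)) = -5.0807; s = 21.0000 − 5.0807 = 15.9193
θ = 162.8° falls in segment 2 (111.9° to 181.1°, cycloidal, h = -6): β = 162.8 − 111.9 = 50.9°, B = 69.2°; Δs = -6·(0.7355 − sin(2π·0.7355)/(2π)) = -5.3643; s = 21.0000 − 5.3643 = 15.6357
segment 2 (111.9° to 181.1°, cycloidal, h = -6) is passed completely: s = 21.0000 + (-6) = 15.0000
segment 3 (181.1° to 281.9°, simple-harmonic, h = 13) is passed completely: s = 15.0000 + (13) = 28.0000
segment 4 (281.9° to 335.5°, uniform, h = -16) is passed completely: s = 28.0000 + (-16) = 12.0000
θ = 341.5° falls in segment 5 (335.5° to 360°, cycloidal, h = -12): β = 341.5 − 335.5 = 6°, B = 24.5°; Δs = -12·(0.2449 − sin(2π·0.2449)/(2π)) = -1.0299; s = 12.0000 − 1.0299 = 10.9701
θ = 355.2° falls in segment 5 (335.5° to 360°, cycloidal, h = -12): β = 355.2 − 335.5 = 19.7°, B = 24.5°; Δs = -12·(0.8041 − sin(2π·0.8041)/(2π)) = -11.4496; s = 12.0000 − 11.4496 = 0.5504

θ=160.1°: 15.9193
θ=162.8°: 15.6357
θ=341.5°: 10.9701
θ=355.2°: 0.5504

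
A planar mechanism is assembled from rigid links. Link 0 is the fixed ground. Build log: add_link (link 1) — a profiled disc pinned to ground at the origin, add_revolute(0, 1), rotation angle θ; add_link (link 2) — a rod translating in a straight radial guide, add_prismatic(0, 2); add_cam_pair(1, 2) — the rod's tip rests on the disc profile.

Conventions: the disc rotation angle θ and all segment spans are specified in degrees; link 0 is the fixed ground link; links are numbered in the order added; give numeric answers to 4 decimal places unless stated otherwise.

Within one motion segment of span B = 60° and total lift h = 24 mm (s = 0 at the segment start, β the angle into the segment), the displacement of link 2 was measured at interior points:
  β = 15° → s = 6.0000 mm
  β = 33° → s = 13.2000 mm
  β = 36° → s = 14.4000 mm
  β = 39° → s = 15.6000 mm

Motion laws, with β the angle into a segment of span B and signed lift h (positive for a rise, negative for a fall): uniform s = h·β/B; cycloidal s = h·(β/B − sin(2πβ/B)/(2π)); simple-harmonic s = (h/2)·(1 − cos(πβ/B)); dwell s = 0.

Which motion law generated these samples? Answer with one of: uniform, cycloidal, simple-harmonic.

candidates at β/B = r: uniform s = h·r (linear in β); cycloidal s = h·(r − sin(2πr)/(2π)); simple-harmonic s = (h/2)(1 − cos(πr))
β=15°: printed 6.0000 | uniform 6.0000, cycloidal 2.1803, simple-harmonic 3.5147
β=33°: printed 13.2000 | uniform 13.2000, cycloidal 14.3804, simple-harmonic 13.8772
β=36°: printed 14.4000 | uniform 14.4000, cycloidal 16.6452, simple-harmonic 15.7082
β=39°: printed 15.6000 | uniform 15.6000, cycloidal 18.6902, simple-harmonic 17.4479
only one law matches every sample → uniform

uniform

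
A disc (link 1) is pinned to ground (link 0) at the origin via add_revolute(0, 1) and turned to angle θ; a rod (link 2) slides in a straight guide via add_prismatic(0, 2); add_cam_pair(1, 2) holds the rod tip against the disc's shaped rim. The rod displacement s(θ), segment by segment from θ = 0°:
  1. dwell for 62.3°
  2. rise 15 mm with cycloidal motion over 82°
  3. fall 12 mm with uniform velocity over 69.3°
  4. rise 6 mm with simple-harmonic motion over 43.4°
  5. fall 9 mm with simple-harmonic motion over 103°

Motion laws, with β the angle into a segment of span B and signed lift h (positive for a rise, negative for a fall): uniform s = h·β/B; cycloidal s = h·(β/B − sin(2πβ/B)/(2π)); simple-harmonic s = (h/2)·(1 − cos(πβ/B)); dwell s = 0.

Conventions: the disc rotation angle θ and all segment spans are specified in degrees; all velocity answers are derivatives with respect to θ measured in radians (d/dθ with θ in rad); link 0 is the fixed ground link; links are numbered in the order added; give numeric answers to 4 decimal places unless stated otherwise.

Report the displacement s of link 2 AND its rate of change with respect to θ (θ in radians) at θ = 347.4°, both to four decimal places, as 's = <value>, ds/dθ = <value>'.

segment 1 (0° to 62.3°, dwell): s unchanged at 0.0000
segment 2 (62.3° to 144.3°, cycloidal, h = 15) is passed completely: s = 0.0000 + (15) = 15.0000
segment 3 (144.3° to 213.6°, uniform, h = -12) is passed completely: s = 15.0000 + (-12) = 3.0000
segment 4 (213.6° to 257°, simple-harmonic, h = 6) is passed completely: s = 3.0000 + (6) = 9.0000
θ = 347.4° falls in segment 5 (257° to 360°, simple-harmonic, h = -9): β = 347.4 − 257 = 90.4°, B = 103°; Δs = -9/2·(1 − cos(π·0.8777)) = -8.6718; s = 9.0000 − 8.6718 = 0.3282
velocity in seg [257°–360°] (simple-harmonic), θ in radians: β = 90.4° = 1.5778 rad, B = 103° = 1.7977 rad; ds/dθ = (πh/(2B)) sin(πβ/B) = (π·(-9)/(2·1.7977)) sin(π·0.8777) = -2.948406 mm/rad

s = 0.3282, ds/dθ = -2.9484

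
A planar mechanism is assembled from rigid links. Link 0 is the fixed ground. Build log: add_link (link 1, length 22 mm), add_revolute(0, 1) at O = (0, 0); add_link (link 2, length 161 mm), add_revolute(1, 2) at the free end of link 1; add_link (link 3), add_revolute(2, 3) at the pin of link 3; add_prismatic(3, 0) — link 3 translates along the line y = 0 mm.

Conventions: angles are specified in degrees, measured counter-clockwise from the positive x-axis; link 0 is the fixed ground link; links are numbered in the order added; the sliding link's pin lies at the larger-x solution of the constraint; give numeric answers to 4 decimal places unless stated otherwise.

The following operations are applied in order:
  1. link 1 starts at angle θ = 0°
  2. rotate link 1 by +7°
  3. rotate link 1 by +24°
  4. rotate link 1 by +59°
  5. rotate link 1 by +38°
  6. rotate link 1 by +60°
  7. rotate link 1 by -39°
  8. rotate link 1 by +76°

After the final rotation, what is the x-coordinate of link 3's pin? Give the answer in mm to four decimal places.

geometry: r = 22 mm, L = 161 mm, e = 0 mm; θ starts at 0°
rotate link 1 by +7°: θ ← 0° +7° = 7°
rotate link 1 by +24°: θ ← 7° +24° = 31°
rotate link 1 by +59°: θ ← 31° +59° = 90°
rotate link 1 by +38°: θ ← 90° +38° = 128°
rotate link 1 by +60°: θ ← 128° +60° = 188°
rotate link 1 by -39°: θ ← 188° -39° = 149°
rotate link 1 by +76°: θ ← 149° +76° = 225°
crank pin P = (r cos θ, r sin θ) = (-15.556349, -15.556349)
h = r sin θ − e = -15.556349 − 0 = -15.556349
x = r cos θ + √(L² − h²) = -15.556349 + 160.246685 = 144.690336

144.6903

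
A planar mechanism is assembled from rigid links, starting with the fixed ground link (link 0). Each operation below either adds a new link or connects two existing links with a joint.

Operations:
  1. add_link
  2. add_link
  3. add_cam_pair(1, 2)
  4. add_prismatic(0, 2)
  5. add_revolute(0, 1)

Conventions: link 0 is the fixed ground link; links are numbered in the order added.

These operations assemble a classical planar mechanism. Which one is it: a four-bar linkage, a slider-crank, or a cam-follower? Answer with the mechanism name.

links: 3 (incl. ground); joints: 1 revolute, 1 prismatic, 1 higher (cam) pair, forming one closed loop
3 links, revolute + prismatic + higher pair in one loop → cam-follower

cam-follower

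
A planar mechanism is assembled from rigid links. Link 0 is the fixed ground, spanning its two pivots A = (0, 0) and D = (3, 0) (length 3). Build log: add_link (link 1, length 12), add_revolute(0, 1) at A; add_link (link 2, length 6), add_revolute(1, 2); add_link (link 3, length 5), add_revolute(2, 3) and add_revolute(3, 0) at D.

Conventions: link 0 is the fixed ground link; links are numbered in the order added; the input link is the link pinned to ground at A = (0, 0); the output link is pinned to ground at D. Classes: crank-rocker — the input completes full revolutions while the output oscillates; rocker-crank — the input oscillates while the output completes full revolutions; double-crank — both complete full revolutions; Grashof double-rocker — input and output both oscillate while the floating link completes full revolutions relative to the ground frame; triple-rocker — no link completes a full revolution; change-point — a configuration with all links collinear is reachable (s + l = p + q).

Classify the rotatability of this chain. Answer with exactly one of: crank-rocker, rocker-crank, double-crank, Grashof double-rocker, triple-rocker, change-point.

lengths: ground=3, input=12, coupler=6, output=5
sorted: s=3 (shortest), l=12 (longest), p+q=11
s + l = 15 vs p + q = 11
s + l > p + q → non-Grashof → no link fully rotates → triple-rocker

triple-rocker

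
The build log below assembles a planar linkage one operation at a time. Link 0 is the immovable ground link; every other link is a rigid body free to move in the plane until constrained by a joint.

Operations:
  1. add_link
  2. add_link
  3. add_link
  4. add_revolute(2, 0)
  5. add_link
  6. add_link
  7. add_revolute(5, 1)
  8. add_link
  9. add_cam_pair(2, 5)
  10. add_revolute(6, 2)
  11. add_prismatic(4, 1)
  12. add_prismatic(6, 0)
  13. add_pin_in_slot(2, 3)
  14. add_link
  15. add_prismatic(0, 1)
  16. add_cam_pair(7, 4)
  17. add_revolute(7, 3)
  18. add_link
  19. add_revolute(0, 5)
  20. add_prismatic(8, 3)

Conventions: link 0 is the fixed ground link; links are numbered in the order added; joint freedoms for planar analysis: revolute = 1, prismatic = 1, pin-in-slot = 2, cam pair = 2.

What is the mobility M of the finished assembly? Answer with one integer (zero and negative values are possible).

link 0 = ground. State L|J1|J2 = 1|0|0
+link1  2|0|0
+link2  3|0|0
+link3  4|0|0
R(2,0) f=1→J1  4|1|0
+link4  5|1|0
+link5  6|1|0
R(5,1) f=1→J1  6|2|0
+link6  7|2|0
C(2,5) f=2→J2  7|2|1
R(6,2) f=1→J1  7|3|1
P(4,1) f=1→J1  7|4|1
P(6,0) f=1→J1  7|5|1
PS(2,3) f=2→J2  7|5|2
+link7  8|5|2
P(0,1) f=1→J1  8|6|2
C(7,4) f=2→J2  8|6|3
R(7,3) f=1→J1  8|7|3
+link8  9|7|3
R(0,5) f=1→J1  9|8|3
P(8,3) f=1→J1  9|9|3
M = 3(9−1)−2·9−3 = 24−18−3 = 3

M = 3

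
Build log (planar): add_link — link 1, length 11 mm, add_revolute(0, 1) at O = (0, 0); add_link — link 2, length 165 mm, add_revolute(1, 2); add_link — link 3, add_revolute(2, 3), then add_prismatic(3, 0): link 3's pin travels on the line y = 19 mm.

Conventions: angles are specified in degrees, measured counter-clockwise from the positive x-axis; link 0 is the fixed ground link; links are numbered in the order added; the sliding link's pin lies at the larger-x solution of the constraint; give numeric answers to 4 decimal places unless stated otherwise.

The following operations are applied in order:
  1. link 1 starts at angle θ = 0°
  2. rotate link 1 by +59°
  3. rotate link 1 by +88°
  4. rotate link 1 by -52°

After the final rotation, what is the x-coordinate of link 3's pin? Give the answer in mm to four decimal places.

geometry: r = 11 mm, L = 165 mm, e = 19 mm; θ starts at 0°
rotate link 1 by +59°: θ ← 0° +59° = 59°
rotate link 1 by +88°: θ ← 59° +88° = 147°
rotate link 1 by -52°: θ ← 147° -52° = 95°
crank pin P = (r cos θ, r sin θ) = (-0.958713, 10.958142)
h = r sin θ − e = 10.958142 − 19 = -8.041858
x = r cos θ + √(L² − h²) = -0.958713 + 164.803909 = 163.845196

163.8452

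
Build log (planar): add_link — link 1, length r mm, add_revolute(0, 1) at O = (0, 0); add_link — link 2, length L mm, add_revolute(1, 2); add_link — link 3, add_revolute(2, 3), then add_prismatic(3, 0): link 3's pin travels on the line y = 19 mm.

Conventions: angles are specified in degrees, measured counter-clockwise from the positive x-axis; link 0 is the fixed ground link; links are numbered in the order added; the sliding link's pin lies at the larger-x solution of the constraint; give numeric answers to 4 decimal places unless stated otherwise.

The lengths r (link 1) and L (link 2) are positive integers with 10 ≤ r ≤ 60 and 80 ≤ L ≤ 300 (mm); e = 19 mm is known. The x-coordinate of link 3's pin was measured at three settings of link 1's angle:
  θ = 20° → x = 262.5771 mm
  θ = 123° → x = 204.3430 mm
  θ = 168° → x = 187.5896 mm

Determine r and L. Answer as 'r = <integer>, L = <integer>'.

constraint per measurement: (x − r cos θ)² + (r sin θ − e)² = L²
subtracting the θ₁ and θ₂ equations cancels the r² and L² terms:
r = (x₁² − x₂²) / (2[(x₁cos θ₁ + e sin θ₁) − (x₂cos θ₂ + e sin θ₂)]) = 39.0000 → r = 39
L² = (x₁ − r cos θ₁)² + (r sin θ₁ − e)² = 51076.0021 → L = 226.0000 → L = 226
check at θ₃=168°: x = 187.5896 (printed 187.5896) ✓

r = 39, L = 226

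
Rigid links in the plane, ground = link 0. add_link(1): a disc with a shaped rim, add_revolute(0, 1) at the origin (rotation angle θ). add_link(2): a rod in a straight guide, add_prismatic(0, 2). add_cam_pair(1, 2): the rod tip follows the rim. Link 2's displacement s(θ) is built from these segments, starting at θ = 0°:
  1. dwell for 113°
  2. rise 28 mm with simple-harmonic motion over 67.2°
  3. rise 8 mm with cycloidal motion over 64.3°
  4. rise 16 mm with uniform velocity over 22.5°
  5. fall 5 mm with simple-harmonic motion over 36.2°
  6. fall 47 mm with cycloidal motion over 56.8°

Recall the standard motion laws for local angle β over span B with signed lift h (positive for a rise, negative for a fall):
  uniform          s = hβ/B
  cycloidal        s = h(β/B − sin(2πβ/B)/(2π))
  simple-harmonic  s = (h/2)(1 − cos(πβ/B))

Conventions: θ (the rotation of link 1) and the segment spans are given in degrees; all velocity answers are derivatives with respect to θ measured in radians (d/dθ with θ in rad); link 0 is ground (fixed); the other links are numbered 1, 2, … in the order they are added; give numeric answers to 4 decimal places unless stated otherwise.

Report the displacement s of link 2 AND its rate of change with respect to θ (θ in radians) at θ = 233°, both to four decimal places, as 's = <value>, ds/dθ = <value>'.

segment 1 (0° to 113°, dwell): s unchanged at 0.0000
segment 2 (113° to 180.2°, simple-harmonic, h = 28) is passed completely: s = 0.0000 + (28) = 28.0000
θ = 233° falls in segment 3 (180.2° to 244.5°, cycloidal, h = 8): β = 233 − 180.2 = 52.8°, B = 64.3°; Δs = 8·(0.8212 − sin(2π·0.8212)/(2π)) = 7.7173; s = 28.0000 + 7.7173 = 35.7173
velocity in seg [180.2°–244.5°] (cycloidal), θ in radians: β = 52.8° = 0.9215 rad, B = 64.3° = 1.1222 rad; ds/dθ = (h/B)(1 − cos(2πβ/B)) = (8/1.1222)(1 − cos(2π·0.8212)) = 4.046804 mm/rad

s = 35.7173, ds/dθ = 4.0468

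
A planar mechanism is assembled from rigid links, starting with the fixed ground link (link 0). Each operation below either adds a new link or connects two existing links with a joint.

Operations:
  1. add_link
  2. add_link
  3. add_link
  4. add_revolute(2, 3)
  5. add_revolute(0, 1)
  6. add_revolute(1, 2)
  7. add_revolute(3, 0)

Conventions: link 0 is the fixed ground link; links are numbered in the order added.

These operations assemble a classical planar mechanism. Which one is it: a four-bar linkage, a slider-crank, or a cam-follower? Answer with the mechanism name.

links: 4 (incl. ground); joints: 4 revolute, 0 prismatic, 0 higher (cam) pair, forming one closed loop
4 links in a single 4R loop → four-bar linkage

four-bar linkage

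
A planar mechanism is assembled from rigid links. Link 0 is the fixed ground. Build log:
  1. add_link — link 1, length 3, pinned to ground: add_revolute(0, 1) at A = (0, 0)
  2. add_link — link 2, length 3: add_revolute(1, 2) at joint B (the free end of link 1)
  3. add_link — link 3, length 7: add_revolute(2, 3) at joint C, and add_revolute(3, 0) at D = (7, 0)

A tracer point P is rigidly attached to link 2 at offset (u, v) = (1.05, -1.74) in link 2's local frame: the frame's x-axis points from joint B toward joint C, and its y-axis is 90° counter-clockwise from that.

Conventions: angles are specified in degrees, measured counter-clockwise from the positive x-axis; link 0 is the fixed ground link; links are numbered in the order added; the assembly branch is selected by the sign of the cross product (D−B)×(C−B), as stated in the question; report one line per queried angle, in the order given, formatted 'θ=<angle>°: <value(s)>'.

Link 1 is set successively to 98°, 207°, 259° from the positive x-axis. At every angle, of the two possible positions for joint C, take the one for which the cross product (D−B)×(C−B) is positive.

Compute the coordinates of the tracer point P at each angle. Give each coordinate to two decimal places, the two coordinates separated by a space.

A=(0,0), D=(7.00,0)
θ=98°: B = A + 3.00·(cos98°, sin98°) = (-0.4175, 2.9708)
θ=98°: |BD| = 7.9903
θ=98°: circle(B,3.00) ∩ circle(D,7.00): a=1.4921, h=2.6026
θ=98°:   candidates: C₊=(1.9353,4.8321) cross=20.796; C₋=(0.0000,0.0000) cross=-20.796
θ=98°:   branch + wants cross > 0 → take C=(1.9353,4.8321) (cross=20.796)
θ=98°: ex = (C−B)/|BC| = (0.7843,0.6204); ey = (-0.6204,0.7843)
θ=98°: P = B + 1.05·ex + -1.74·ey = (1.4855,2.2576)
θ=207°: B = A + 3.00·(cos207°, sin207°) = (-2.6730, -1.3620)
θ=207°: |BD| = 9.7684
θ=207°: circle(B,3.00) ∩ circle(D,7.00): a=2.8368, h=0.9760
θ=207°:   candidates: C₊=(-0.0000,0.0000) cross=9.534; C₋=(0.2722,-1.9329) cross=-9.534
θ=207°:   branch + wants cross > 0 → take C=(-0.0000,0.0000) (cross=9.534)
θ=207°: ex = (C−B)/|BC| = (0.8910,0.4540); ey = (-0.4540,0.8910)
θ=207°: P = B + 1.05·ex + -1.74·ey = (-0.9475,-2.4356)
θ=259°: B = A + 3.00·(cos259°, sin259°) = (-0.5724, -2.9449)
θ=259°: |BD| = 8.1249
θ=259°: circle(B,3.00) ∩ circle(D,7.00): a=1.6009, h=2.5372
θ=259°:   candidates: C₊=(0.0000,0.0000) cross=20.614; C₋=(1.8392,-4.7293) cross=-20.614
θ=259°:   branch + wants cross > 0 → take C=(0.0000,0.0000) (cross=20.614)
θ=259°: ex = (C−B)/|BC| = (0.1908,0.9816); ey = (-0.9816,0.1908)
θ=259°: P = B + 1.05·ex + -1.74·ey = (1.3360,-2.2462)

θ=98°: 1.49 2.26
θ=207°: -0.95 -2.44
θ=259°: 1.34 -2.25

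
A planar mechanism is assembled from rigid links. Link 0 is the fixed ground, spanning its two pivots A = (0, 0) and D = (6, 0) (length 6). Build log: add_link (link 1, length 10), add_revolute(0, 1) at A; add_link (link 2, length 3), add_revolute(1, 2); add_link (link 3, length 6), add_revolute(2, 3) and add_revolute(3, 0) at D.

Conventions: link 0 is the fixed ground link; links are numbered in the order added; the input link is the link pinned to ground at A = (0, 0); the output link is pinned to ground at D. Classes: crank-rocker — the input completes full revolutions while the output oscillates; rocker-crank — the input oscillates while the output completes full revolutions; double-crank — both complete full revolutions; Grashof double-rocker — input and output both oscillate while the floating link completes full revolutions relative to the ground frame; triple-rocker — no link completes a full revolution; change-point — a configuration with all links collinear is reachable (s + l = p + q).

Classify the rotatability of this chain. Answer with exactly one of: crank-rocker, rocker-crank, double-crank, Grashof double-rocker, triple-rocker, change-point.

lengths: ground=6, input=10, coupler=3, output=6
sorted: s=3 (shortest), l=10 (longest), p+q=12
s + l = 13 vs p + q = 12
s + l > p + q → non-Grashof → no link fully rotates → triple-rocker

triple-rocker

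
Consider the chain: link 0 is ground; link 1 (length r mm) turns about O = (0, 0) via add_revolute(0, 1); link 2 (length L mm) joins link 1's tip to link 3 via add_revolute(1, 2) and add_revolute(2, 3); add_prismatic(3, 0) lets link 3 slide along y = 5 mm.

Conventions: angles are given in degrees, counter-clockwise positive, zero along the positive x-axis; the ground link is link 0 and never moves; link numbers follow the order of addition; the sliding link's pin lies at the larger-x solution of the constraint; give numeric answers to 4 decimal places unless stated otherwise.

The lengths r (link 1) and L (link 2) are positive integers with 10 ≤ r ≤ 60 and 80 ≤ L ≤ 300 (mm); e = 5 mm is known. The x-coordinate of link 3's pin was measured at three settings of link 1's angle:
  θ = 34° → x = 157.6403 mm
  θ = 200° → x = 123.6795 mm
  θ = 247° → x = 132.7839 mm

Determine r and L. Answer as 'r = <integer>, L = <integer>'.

constraint per measurement: (x − r cos θ)² + (r sin θ − e)² = L²
subtracting the θ₁ and θ₂ equations cancels the r² and L² terms:
r = (x₁² − x₂²) / (2[(x₁cos θ₁ + e sin θ₁) − (x₂cos θ₂ + e sin θ₂)]) = 19.0000 → r = 19
L² = (x₁ − r cos θ₁)² + (r sin θ₁ − e)² = 20164.0077 → L = 142.0000 → L = 142
check at θ₃=247°: x = 132.7839 (printed 132.7839) ✓

r = 19, L = 142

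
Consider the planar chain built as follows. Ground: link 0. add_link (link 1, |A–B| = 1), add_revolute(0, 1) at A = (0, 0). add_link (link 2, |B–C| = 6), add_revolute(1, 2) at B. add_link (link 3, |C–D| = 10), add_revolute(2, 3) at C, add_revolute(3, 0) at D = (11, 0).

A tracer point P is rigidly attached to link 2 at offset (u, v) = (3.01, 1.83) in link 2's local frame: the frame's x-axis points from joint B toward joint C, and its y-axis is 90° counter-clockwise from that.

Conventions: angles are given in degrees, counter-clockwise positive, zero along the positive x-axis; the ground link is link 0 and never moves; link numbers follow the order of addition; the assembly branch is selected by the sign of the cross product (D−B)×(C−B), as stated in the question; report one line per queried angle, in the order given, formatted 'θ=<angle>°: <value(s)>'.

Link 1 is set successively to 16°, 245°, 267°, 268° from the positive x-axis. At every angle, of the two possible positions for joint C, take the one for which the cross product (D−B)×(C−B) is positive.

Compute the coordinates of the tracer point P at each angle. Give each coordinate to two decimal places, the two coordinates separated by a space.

A=(0,0), D=(11.00,0)
θ=16°: B = A + 1.00·(cos16°, sin16°) = (0.9613, 0.2756)
θ=16°: |BD| = 10.0425
θ=16°: circle(B,6.00) ∩ circle(D,10.00): a=1.8348, h=5.7126
θ=16°:   candidates: C₊=(2.9522,5.9357) cross=57.369; C₋=(2.6386,-5.4851) cross=-57.369
θ=16°:   branch + wants cross > 0 → take C=(2.9522,5.9357) (cross=57.369)
θ=16°: ex = (C−B)/|BC| = (0.3318,0.9433); ey = (-0.9433,0.3318)
θ=16°: P = B + 3.01·ex + 1.83·ey = (0.2337,3.7223)
θ=245°: B = A + 1.00·(cos245°, sin245°) = (-0.4226, -0.9063)
θ=245°: |BD| = 11.4585
θ=245°: circle(B,6.00) ∩ circle(D,10.00): a=2.9366, h=5.2323
θ=245°:   candidates: C₊=(2.0909,4.5418) cross=59.954; C₋=(2.9186,-5.8899) cross=-59.954
θ=245°:   branch + wants cross > 0 → take C=(2.0909,4.5418) (cross=59.954)
θ=245°: ex = (C−B)/|BC| = (0.4189,0.9080); ey = (-0.9080,0.4189)
θ=245°: P = B + 3.01·ex + 1.83·ey = (-0.8233,2.5935)
θ=267°: B = A + 1.00·(cos267°, sin267°) = (-0.0523, -0.9986)
θ=267°: |BD| = 11.0974
θ=267°: circle(B,6.00) ∩ circle(D,10.00): a=2.6651, h=5.3756
θ=267°:   candidates: C₊=(2.1182,4.5950) cross=59.655; C₋=(3.0857,-6.1126) cross=-59.655
θ=267°:   branch + wants cross > 0 → take C=(2.1182,4.5950) (cross=59.655)
θ=267°: ex = (C−B)/|BC| = (0.3618,0.9323); ey = (-0.9323,0.3618)
θ=267°: P = B + 3.01·ex + 1.83·ey = (-0.6695,2.4695)
θ=268°: B = A + 1.00·(cos268°, sin268°) = (-0.0349, -0.9994)
θ=268°: |BD| = 11.0801
θ=268°: circle(B,6.00) ∩ circle(D,10.00): a=2.6520, h=5.3821
θ=268°:   candidates: C₊=(2.1208,4.6000) cross=59.634; C₋=(3.0917,-6.1204) cross=-59.634
θ=268°:   branch + wants cross > 0 → take C=(2.1208,4.6000) (cross=59.634)
θ=268°: ex = (C−B)/|BC| = (0.3593,0.9332); ey = (-0.9332,0.3593)
θ=268°: P = B + 3.01·ex + 1.83·ey = (-0.6613,2.4671)

θ=16°: 0.23 3.72
θ=245°: -0.82 2.59
θ=267°: -0.67 2.47
θ=268°: -0.66 2.47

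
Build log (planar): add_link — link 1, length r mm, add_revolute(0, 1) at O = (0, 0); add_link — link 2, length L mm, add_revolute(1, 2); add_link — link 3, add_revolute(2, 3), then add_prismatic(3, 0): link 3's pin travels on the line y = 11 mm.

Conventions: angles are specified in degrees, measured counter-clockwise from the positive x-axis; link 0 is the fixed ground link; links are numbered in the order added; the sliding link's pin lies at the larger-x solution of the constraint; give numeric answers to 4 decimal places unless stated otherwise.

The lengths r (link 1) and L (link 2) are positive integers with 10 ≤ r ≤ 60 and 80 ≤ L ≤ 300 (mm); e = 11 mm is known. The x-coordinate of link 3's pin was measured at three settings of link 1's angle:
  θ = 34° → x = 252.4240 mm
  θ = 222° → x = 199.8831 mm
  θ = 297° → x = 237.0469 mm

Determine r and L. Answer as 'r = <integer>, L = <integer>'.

constraint per measurement: (x − r cos θ)² + (r sin θ − e)² = L²
subtracting the θ₁ and θ₂ equations cancels the r² and L² terms:
r = (x₁² − x₂²) / (2[(x₁cos θ₁ + e sin θ₁) − (x₂cos θ₂ + e sin θ₂)]) = 32.0000 → r = 32
L² = (x₁ − r cos θ₁)² + (r sin θ₁ − e)² = 51075.9892 → L = 226.0000 → L = 226
check at θ₃=297°: x = 237.0469 (printed 237.0469) ✓

r = 32, L = 226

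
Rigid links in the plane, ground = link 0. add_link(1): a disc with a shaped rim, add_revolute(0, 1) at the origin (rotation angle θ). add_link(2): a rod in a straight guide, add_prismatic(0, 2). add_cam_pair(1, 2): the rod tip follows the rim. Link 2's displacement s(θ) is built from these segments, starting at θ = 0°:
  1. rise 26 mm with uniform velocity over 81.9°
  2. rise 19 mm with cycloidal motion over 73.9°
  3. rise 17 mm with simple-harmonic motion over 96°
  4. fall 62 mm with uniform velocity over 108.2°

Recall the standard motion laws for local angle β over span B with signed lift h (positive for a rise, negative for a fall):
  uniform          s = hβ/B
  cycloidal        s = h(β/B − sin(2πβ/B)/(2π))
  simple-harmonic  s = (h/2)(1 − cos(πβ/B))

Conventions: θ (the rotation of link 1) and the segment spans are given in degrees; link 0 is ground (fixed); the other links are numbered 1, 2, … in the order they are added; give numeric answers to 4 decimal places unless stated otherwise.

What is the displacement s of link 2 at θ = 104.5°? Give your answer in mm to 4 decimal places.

segment 1 (0° to 81.9°, uniform, h = 26) is passed completely: s = 0.0000 + (26) = 26.0000
θ = 104.5° falls in segment 2 (81.9° to 155.8°, cycloidal, h = 19): β = 104.5 − 81.9 = 22.6°, B = 73.9°; Δs = 19·(0.3058 − sin(2π·0.3058)/(2π)) = 2.9707; s = 26.0000 + 2.9707 = 28.9707

28.9707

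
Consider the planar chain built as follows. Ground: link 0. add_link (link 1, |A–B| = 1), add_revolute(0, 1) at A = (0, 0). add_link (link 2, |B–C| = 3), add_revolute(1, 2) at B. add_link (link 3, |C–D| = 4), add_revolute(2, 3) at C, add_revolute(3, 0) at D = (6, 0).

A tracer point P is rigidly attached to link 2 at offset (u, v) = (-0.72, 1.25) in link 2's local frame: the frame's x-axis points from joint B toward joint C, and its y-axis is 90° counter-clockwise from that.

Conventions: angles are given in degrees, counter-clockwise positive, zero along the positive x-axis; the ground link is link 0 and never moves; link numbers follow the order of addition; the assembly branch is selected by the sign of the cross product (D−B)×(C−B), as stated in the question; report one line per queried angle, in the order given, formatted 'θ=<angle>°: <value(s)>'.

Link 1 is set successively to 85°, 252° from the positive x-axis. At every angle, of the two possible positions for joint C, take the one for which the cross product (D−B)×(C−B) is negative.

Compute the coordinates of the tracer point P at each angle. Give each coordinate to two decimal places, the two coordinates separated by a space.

A=(0,0), D=(6.00,0)
θ=85°: B = A + 1.00·(cos85°, sin85°) = (0.0872, 0.9962)
θ=85°: |BD| = 5.9962
θ=85°: circle(B,3.00) ∩ circle(D,4.00): a=2.4144, h=1.7807
θ=85°:   candidates: C₊=(2.7638,2.3510) cross=10.677; C₋=(2.1721,-1.1608) cross=-10.677
θ=85°:   branch - wants cross < 0 → take C=(2.1721,-1.1608) (cross=-10.677)
θ=85°: ex = (C−B)/|BC| = (0.6950,-0.7190); ey = (0.7190,0.6950)
θ=85°: P = B + -0.72·ex + 1.25·ey = (0.4855,2.3826)
θ=252°: B = A + 1.00·(cos252°, sin252°) = (-0.3090, -0.9511)
θ=252°: |BD| = 6.3803
θ=252°: circle(B,3.00) ∩ circle(D,4.00): a=2.6416, h=1.4220
θ=252°:   candidates: C₊=(2.0911,0.8488) cross=9.073; C₋=(2.5150,-1.9634) cross=-9.073
θ=252°:   branch - wants cross < 0 → take C=(2.5150,-1.9634) (cross=-9.073)
θ=252°: ex = (C−B)/|BC| = (0.9413,-0.3374); ey = (0.3374,0.9413)
θ=252°: P = B + -0.72·ex + 1.25·ey = (-0.5650,0.4686)

θ=85°: 0.49 2.38
θ=252°: -0.56 0.47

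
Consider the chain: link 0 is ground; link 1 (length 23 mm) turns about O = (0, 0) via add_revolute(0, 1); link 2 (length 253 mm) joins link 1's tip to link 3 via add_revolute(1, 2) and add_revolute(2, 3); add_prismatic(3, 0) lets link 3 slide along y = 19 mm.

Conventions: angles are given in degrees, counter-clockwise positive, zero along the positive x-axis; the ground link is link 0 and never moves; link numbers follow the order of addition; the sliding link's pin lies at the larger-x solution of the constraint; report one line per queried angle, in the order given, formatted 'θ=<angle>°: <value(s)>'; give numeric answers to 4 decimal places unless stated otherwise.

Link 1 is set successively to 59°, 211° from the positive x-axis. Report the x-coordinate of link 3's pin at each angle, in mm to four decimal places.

geometry: r = 23 mm, L = 253 mm, e = 19 mm
θ=59°: crank pin P = (r cos θ, r sin θ) = (11.845876, 19.714848)
θ=59°: h = r sin θ − e = 19.714848 − 19 = 0.714848
θ=59°: x = r cos θ + √(L² − h²) = 11.845876 + 252.998990 = 264.844866
θ=211°: crank pin P = (r cos θ, r sin θ) = (-19.714848, -11.845876)
θ=211°: h = r sin θ − e = -11.845876 − 19 = -30.845876
θ=211°: x = r cos θ + √(L² − h²) = -19.714848 + 251.112588 = 231.397740

θ=59°: 264.8449
θ=211°: 231.3977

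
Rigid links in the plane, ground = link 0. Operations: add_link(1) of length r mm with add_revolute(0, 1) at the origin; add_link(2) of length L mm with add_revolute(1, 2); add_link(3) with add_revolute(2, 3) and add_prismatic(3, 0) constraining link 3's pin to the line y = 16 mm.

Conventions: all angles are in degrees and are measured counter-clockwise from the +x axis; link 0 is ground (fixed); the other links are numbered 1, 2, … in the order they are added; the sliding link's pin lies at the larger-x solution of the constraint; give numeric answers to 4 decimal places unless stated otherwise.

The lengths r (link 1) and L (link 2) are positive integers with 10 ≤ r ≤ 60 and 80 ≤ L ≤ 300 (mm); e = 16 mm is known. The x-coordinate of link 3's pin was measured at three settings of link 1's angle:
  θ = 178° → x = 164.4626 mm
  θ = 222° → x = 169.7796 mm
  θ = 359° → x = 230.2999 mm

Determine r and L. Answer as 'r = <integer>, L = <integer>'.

constraint per measurement: (x − r cos θ)² + (r sin θ − e)² = L²
subtracting the θ₁ and θ₂ equations cancels the r² and L² terms:
r = (x₁² − x₂²) / (2[(x₁cos θ₁ + e sin θ₁) − (x₂cos θ₂ + e sin θ₂)]) = 32.9996 → r = 33
L² = (x₁ − r cos θ₁)² + (r sin θ₁ − e)² = 39204.0122 → L = 198.0000 → L = 198
check at θ₃=359°: x = 230.2999 (printed 230.2999) ✓

r = 33, L = 198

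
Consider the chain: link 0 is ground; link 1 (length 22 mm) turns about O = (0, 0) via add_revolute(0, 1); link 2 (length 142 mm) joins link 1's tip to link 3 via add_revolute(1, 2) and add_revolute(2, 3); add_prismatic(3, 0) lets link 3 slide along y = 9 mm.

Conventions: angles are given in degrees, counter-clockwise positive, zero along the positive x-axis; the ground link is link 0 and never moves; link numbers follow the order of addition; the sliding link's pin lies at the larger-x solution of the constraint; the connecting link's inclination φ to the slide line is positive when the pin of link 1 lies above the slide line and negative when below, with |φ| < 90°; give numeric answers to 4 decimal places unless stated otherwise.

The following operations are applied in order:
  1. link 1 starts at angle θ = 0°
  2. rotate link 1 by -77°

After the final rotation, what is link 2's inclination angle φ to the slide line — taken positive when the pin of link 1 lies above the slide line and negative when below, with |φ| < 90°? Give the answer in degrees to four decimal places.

geometry: r = 22 mm, L = 142 mm, e = 9 mm; θ starts at 0°
rotate link 1 by -77°: θ ← 0° -77° = -77°
h = r sin θ − e = -21.436141 − 9 = -30.436141
sin φ = h / L = -30.436141 / 142 = -0.21433902
φ = arcsin(-0.21433902) = -12.376752°

-12.3768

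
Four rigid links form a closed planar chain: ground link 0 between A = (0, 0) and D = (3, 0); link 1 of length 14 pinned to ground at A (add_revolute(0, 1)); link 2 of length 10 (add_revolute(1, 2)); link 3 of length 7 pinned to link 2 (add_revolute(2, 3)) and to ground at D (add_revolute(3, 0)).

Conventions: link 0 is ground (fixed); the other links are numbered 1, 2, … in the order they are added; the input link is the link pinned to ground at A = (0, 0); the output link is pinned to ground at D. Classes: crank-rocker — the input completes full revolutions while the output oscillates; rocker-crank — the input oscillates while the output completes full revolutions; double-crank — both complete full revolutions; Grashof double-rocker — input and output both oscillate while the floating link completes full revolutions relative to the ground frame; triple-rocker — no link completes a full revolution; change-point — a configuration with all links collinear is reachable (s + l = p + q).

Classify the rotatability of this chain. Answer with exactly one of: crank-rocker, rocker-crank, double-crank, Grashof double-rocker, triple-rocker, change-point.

lengths: ground=3, input=14, coupler=10, output=7
sorted: s=3 (shortest), l=14 (longest), p+q=17
s + l = 17 vs p + q = 17
s + l = p + q → change-point (collinear configuration reachable)

change-point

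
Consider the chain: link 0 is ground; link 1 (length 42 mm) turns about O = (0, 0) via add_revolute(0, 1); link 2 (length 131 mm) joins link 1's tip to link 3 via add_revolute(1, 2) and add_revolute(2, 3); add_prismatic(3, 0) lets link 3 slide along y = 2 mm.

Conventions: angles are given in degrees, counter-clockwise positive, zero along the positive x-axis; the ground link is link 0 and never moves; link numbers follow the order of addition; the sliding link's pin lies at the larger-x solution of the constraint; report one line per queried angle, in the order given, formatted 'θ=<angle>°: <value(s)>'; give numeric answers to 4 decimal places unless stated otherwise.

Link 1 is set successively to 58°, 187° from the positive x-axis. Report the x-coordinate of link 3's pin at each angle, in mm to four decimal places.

geometry: r = 42 mm, L = 131 mm, e = 2 mm
θ=58°: crank pin P = (r cos θ, r sin θ) = (22.256609, 35.618020)
θ=58°: h = r sin θ − e = 35.618020 − 2 = 33.618020
θ=58°: x = r cos θ + √(L² − h²) = 22.256609 + 126.612909 = 148.869518
θ=187°: crank pin P = (r cos θ, r sin θ) = (-41.686938, -5.118512)
θ=187°: h = r sin θ − e = -5.118512 − 2 = -7.118512
θ=187°: x = r cos θ + √(L² − h²) = -41.686938 + 130.806448 = 89.119509

θ=58°: 148.8695
θ=187°: 89.1195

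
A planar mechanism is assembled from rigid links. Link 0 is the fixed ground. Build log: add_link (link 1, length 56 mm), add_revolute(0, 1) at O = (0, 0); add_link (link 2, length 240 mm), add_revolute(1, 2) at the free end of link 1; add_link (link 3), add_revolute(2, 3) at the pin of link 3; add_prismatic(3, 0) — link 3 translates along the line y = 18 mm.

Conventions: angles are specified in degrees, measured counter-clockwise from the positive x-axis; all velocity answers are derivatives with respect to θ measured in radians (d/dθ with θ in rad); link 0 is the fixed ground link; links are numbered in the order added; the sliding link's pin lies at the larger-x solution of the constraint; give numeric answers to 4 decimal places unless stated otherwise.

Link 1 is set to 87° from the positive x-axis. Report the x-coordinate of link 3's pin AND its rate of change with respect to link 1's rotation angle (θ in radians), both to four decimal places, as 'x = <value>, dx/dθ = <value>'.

geometry: r = 56 mm, L = 240 mm, e = 18 mm
crank pin P = (r cos θ, r sin θ) = (2.930814, 55.923254)
h = r sin θ − e = 55.923254 − 18 = 37.923254
x = r cos θ + √(L² − h²) = 2.930814 + 236.984866 = 239.915680
dx/dθ = −r sin θ − h·r cos θ/√(L² − h²) (θ in radians; h = 37.923254) = -56.392254

x = 239.9157, dx/dθ = -56.3923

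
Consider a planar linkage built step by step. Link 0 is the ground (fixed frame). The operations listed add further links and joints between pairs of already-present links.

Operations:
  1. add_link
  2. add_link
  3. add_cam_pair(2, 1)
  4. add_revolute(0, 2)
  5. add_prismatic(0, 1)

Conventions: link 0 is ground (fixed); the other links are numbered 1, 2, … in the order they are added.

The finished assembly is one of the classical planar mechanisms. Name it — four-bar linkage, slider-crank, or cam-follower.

links: 3 (incl. ground); joints: 1 revolute, 1 prismatic, 1 higher (cam) pair, forming one closed loop
3 links, revolute + prismatic + higher pair in one loop → cam-follower

cam-follower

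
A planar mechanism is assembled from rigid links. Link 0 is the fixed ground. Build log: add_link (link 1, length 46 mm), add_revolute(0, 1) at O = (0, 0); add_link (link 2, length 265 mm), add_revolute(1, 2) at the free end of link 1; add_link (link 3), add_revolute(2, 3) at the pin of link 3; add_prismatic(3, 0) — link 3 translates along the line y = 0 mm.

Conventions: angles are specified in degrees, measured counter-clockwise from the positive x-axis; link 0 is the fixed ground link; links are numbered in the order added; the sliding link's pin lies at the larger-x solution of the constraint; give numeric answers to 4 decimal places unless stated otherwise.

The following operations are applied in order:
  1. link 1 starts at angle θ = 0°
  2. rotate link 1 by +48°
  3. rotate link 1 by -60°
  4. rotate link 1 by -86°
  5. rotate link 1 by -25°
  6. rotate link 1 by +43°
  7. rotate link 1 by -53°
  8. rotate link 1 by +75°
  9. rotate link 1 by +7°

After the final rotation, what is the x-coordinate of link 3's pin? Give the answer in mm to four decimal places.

geometry: r = 46 mm, L = 265 mm, e = 0 mm; θ starts at 0°
rotate link 1 by +48°: θ ← 0° +48° = 48°
rotate link 1 by -60°: θ ← 48° -60° = -12°
rotate link 1 by -86°: θ ← -12° -86° = -98°
rotate link 1 by -25°: θ ← -98° -25° = -123°
rotate link 1 by +43°: θ ← -123° +43° = -80°
rotate link 1 by -53°: θ ← -80° -53° = -133°
rotate link 1 by +75°: θ ← -133° +75° = -58°
rotate link 1 by +7°: θ ← -58° +7° = -51°
crank pin P = (r cos θ, r sin θ) = (28.948738, -35.748714)
h = r sin θ − e = -35.748714 − 0 = -35.748714
x = r cos θ + √(L² − h²) = 28.948738 + 262.577664 = 291.526402

291.5264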